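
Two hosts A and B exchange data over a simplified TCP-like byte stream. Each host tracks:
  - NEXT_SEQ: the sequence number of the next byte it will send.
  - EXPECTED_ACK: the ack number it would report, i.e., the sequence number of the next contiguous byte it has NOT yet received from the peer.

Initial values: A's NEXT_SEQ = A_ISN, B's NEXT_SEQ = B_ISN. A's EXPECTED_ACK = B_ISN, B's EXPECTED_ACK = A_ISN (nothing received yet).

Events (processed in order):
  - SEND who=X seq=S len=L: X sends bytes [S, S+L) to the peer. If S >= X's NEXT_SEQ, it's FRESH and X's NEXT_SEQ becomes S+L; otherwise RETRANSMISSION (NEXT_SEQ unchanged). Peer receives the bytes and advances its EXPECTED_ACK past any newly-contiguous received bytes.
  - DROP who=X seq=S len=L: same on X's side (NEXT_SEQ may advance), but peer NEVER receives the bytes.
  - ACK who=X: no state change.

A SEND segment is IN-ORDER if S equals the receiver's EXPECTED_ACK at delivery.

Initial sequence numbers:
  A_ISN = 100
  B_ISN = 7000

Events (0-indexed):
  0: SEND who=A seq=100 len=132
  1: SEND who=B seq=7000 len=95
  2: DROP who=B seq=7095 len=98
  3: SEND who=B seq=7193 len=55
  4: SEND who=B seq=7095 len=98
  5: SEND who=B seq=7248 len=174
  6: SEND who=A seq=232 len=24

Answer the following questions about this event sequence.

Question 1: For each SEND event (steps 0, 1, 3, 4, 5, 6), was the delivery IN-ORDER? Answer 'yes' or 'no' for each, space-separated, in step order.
Answer: yes yes no yes yes yes

Derivation:
Step 0: SEND seq=100 -> in-order
Step 1: SEND seq=7000 -> in-order
Step 3: SEND seq=7193 -> out-of-order
Step 4: SEND seq=7095 -> in-order
Step 5: SEND seq=7248 -> in-order
Step 6: SEND seq=232 -> in-order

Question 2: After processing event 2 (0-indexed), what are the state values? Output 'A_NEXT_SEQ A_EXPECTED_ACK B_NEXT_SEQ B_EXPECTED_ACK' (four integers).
After event 0: A_seq=232 A_ack=7000 B_seq=7000 B_ack=232
After event 1: A_seq=232 A_ack=7095 B_seq=7095 B_ack=232
After event 2: A_seq=232 A_ack=7095 B_seq=7193 B_ack=232

232 7095 7193 232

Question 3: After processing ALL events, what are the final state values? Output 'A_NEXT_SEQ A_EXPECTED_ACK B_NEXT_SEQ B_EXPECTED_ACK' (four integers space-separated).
After event 0: A_seq=232 A_ack=7000 B_seq=7000 B_ack=232
After event 1: A_seq=232 A_ack=7095 B_seq=7095 B_ack=232
After event 2: A_seq=232 A_ack=7095 B_seq=7193 B_ack=232
After event 3: A_seq=232 A_ack=7095 B_seq=7248 B_ack=232
After event 4: A_seq=232 A_ack=7248 B_seq=7248 B_ack=232
After event 5: A_seq=232 A_ack=7422 B_seq=7422 B_ack=232
After event 6: A_seq=256 A_ack=7422 B_seq=7422 B_ack=256

Answer: 256 7422 7422 256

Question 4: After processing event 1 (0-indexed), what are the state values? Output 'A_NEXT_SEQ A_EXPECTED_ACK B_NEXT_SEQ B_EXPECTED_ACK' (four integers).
After event 0: A_seq=232 A_ack=7000 B_seq=7000 B_ack=232
After event 1: A_seq=232 A_ack=7095 B_seq=7095 B_ack=232

232 7095 7095 232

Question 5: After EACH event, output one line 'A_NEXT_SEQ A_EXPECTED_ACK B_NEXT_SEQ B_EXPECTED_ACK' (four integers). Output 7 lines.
232 7000 7000 232
232 7095 7095 232
232 7095 7193 232
232 7095 7248 232
232 7248 7248 232
232 7422 7422 232
256 7422 7422 256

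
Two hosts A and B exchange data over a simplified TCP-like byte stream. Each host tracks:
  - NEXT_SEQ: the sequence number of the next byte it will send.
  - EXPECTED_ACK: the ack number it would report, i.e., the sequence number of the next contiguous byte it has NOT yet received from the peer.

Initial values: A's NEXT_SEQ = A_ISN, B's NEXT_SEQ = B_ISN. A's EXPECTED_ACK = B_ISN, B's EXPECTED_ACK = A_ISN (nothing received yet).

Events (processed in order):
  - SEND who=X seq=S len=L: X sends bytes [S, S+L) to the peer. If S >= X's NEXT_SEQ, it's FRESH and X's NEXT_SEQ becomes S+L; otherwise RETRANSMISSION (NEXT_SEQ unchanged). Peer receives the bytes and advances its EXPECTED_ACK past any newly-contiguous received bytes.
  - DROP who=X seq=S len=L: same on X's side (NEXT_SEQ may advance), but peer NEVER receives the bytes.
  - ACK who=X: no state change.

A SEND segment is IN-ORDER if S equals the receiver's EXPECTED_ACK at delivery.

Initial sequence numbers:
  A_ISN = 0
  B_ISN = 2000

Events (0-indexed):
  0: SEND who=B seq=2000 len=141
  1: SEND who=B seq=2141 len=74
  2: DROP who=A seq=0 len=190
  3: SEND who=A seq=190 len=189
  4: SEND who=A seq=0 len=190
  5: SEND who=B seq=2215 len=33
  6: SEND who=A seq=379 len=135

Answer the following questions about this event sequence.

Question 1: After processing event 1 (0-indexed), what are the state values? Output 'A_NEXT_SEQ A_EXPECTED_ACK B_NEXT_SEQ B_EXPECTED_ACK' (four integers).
After event 0: A_seq=0 A_ack=2141 B_seq=2141 B_ack=0
After event 1: A_seq=0 A_ack=2215 B_seq=2215 B_ack=0

0 2215 2215 0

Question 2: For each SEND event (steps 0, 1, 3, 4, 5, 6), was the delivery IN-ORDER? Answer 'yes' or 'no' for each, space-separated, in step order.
Answer: yes yes no yes yes yes

Derivation:
Step 0: SEND seq=2000 -> in-order
Step 1: SEND seq=2141 -> in-order
Step 3: SEND seq=190 -> out-of-order
Step 4: SEND seq=0 -> in-order
Step 5: SEND seq=2215 -> in-order
Step 6: SEND seq=379 -> in-order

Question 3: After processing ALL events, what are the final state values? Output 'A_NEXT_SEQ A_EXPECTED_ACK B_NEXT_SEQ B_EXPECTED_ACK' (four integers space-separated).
After event 0: A_seq=0 A_ack=2141 B_seq=2141 B_ack=0
After event 1: A_seq=0 A_ack=2215 B_seq=2215 B_ack=0
After event 2: A_seq=190 A_ack=2215 B_seq=2215 B_ack=0
After event 3: A_seq=379 A_ack=2215 B_seq=2215 B_ack=0
After event 4: A_seq=379 A_ack=2215 B_seq=2215 B_ack=379
After event 5: A_seq=379 A_ack=2248 B_seq=2248 B_ack=379
After event 6: A_seq=514 A_ack=2248 B_seq=2248 B_ack=514

Answer: 514 2248 2248 514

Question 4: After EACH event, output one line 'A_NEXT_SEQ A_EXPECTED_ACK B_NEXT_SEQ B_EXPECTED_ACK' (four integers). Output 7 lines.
0 2141 2141 0
0 2215 2215 0
190 2215 2215 0
379 2215 2215 0
379 2215 2215 379
379 2248 2248 379
514 2248 2248 514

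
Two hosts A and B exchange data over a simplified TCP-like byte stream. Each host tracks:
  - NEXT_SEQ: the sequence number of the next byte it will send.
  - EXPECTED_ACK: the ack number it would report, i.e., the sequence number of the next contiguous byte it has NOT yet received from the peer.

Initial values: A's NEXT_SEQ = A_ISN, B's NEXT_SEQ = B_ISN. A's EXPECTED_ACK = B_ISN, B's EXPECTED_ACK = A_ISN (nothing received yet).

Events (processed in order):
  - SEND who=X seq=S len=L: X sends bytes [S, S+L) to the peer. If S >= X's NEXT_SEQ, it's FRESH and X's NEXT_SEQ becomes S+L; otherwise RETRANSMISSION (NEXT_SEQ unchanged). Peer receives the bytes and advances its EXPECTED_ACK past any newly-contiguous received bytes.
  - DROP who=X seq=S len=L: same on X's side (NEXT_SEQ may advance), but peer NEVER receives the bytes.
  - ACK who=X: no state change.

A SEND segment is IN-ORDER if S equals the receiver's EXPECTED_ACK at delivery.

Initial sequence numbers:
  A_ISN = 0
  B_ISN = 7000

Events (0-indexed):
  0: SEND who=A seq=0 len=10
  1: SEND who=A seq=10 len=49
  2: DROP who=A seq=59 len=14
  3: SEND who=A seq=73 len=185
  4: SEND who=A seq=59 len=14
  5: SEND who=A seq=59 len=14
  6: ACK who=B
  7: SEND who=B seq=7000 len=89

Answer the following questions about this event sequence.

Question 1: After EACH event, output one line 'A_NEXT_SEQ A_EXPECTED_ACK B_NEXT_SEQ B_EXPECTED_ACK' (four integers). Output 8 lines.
10 7000 7000 10
59 7000 7000 59
73 7000 7000 59
258 7000 7000 59
258 7000 7000 258
258 7000 7000 258
258 7000 7000 258
258 7089 7089 258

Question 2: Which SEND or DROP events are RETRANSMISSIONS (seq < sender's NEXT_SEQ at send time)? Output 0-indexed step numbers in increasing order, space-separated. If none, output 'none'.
Answer: 4 5

Derivation:
Step 0: SEND seq=0 -> fresh
Step 1: SEND seq=10 -> fresh
Step 2: DROP seq=59 -> fresh
Step 3: SEND seq=73 -> fresh
Step 4: SEND seq=59 -> retransmit
Step 5: SEND seq=59 -> retransmit
Step 7: SEND seq=7000 -> fresh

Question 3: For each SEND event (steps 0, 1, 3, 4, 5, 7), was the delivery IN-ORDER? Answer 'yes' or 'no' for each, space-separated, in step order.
Step 0: SEND seq=0 -> in-order
Step 1: SEND seq=10 -> in-order
Step 3: SEND seq=73 -> out-of-order
Step 4: SEND seq=59 -> in-order
Step 5: SEND seq=59 -> out-of-order
Step 7: SEND seq=7000 -> in-order

Answer: yes yes no yes no yes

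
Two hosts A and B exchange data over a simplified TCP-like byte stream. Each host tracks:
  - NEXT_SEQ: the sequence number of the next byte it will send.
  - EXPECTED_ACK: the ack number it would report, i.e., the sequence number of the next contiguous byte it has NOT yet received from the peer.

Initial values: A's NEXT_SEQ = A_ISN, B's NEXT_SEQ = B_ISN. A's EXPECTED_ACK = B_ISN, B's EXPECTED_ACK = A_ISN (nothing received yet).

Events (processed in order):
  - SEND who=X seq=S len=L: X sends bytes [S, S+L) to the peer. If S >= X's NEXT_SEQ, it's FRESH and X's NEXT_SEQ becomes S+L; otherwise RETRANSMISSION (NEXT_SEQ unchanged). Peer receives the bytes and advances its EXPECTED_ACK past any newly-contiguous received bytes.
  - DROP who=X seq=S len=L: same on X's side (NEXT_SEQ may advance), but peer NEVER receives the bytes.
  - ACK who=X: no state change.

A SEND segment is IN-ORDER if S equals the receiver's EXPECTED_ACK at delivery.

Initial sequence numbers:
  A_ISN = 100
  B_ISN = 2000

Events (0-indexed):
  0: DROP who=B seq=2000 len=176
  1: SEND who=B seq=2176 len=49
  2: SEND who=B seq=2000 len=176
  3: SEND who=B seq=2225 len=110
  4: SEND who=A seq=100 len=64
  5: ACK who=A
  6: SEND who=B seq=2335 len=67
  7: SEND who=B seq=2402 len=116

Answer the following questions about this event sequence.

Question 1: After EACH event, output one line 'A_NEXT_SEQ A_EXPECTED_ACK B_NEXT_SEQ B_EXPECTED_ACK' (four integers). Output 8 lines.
100 2000 2176 100
100 2000 2225 100
100 2225 2225 100
100 2335 2335 100
164 2335 2335 164
164 2335 2335 164
164 2402 2402 164
164 2518 2518 164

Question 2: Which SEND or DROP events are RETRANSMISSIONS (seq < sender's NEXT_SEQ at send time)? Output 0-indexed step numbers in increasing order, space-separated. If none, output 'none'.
Answer: 2

Derivation:
Step 0: DROP seq=2000 -> fresh
Step 1: SEND seq=2176 -> fresh
Step 2: SEND seq=2000 -> retransmit
Step 3: SEND seq=2225 -> fresh
Step 4: SEND seq=100 -> fresh
Step 6: SEND seq=2335 -> fresh
Step 7: SEND seq=2402 -> fresh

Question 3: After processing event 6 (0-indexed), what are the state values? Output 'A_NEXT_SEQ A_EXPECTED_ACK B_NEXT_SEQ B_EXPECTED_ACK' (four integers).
After event 0: A_seq=100 A_ack=2000 B_seq=2176 B_ack=100
After event 1: A_seq=100 A_ack=2000 B_seq=2225 B_ack=100
After event 2: A_seq=100 A_ack=2225 B_seq=2225 B_ack=100
After event 3: A_seq=100 A_ack=2335 B_seq=2335 B_ack=100
After event 4: A_seq=164 A_ack=2335 B_seq=2335 B_ack=164
After event 5: A_seq=164 A_ack=2335 B_seq=2335 B_ack=164
After event 6: A_seq=164 A_ack=2402 B_seq=2402 B_ack=164

164 2402 2402 164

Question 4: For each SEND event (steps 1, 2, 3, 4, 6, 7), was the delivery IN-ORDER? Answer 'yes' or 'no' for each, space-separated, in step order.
Answer: no yes yes yes yes yes

Derivation:
Step 1: SEND seq=2176 -> out-of-order
Step 2: SEND seq=2000 -> in-order
Step 3: SEND seq=2225 -> in-order
Step 4: SEND seq=100 -> in-order
Step 6: SEND seq=2335 -> in-order
Step 7: SEND seq=2402 -> in-order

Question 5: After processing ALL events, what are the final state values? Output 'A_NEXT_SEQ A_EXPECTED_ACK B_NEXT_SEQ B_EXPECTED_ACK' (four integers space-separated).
After event 0: A_seq=100 A_ack=2000 B_seq=2176 B_ack=100
After event 1: A_seq=100 A_ack=2000 B_seq=2225 B_ack=100
After event 2: A_seq=100 A_ack=2225 B_seq=2225 B_ack=100
After event 3: A_seq=100 A_ack=2335 B_seq=2335 B_ack=100
After event 4: A_seq=164 A_ack=2335 B_seq=2335 B_ack=164
After event 5: A_seq=164 A_ack=2335 B_seq=2335 B_ack=164
After event 6: A_seq=164 A_ack=2402 B_seq=2402 B_ack=164
After event 7: A_seq=164 A_ack=2518 B_seq=2518 B_ack=164

Answer: 164 2518 2518 164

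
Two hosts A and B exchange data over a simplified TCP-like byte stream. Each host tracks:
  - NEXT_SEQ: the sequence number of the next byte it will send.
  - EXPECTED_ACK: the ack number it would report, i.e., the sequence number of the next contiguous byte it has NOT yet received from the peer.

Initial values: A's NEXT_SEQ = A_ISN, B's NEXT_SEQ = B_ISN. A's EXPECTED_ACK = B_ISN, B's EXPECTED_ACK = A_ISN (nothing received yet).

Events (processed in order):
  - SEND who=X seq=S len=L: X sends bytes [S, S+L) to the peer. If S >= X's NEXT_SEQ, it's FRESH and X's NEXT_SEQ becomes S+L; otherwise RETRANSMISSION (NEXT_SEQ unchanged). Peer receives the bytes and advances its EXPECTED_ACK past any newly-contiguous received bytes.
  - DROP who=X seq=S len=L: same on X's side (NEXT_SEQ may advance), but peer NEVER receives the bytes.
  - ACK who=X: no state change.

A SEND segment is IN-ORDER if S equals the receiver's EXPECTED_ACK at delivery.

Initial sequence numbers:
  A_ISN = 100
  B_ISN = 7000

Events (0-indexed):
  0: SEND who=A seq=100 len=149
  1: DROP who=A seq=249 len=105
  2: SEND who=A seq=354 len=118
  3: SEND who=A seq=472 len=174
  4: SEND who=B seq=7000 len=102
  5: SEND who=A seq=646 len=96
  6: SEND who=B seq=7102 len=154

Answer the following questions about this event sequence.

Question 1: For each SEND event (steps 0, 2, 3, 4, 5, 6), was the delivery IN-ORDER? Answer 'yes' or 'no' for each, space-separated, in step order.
Step 0: SEND seq=100 -> in-order
Step 2: SEND seq=354 -> out-of-order
Step 3: SEND seq=472 -> out-of-order
Step 4: SEND seq=7000 -> in-order
Step 5: SEND seq=646 -> out-of-order
Step 6: SEND seq=7102 -> in-order

Answer: yes no no yes no yes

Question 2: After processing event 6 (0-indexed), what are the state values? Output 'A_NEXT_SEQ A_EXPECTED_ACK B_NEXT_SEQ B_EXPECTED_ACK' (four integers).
After event 0: A_seq=249 A_ack=7000 B_seq=7000 B_ack=249
After event 1: A_seq=354 A_ack=7000 B_seq=7000 B_ack=249
After event 2: A_seq=472 A_ack=7000 B_seq=7000 B_ack=249
After event 3: A_seq=646 A_ack=7000 B_seq=7000 B_ack=249
After event 4: A_seq=646 A_ack=7102 B_seq=7102 B_ack=249
After event 5: A_seq=742 A_ack=7102 B_seq=7102 B_ack=249
After event 6: A_seq=742 A_ack=7256 B_seq=7256 B_ack=249

742 7256 7256 249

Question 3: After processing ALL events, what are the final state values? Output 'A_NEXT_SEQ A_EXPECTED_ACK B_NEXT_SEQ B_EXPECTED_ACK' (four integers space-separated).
Answer: 742 7256 7256 249

Derivation:
After event 0: A_seq=249 A_ack=7000 B_seq=7000 B_ack=249
After event 1: A_seq=354 A_ack=7000 B_seq=7000 B_ack=249
After event 2: A_seq=472 A_ack=7000 B_seq=7000 B_ack=249
After event 3: A_seq=646 A_ack=7000 B_seq=7000 B_ack=249
After event 4: A_seq=646 A_ack=7102 B_seq=7102 B_ack=249
After event 5: A_seq=742 A_ack=7102 B_seq=7102 B_ack=249
After event 6: A_seq=742 A_ack=7256 B_seq=7256 B_ack=249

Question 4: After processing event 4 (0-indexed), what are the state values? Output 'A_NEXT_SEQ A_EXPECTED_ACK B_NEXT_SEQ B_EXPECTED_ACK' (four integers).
After event 0: A_seq=249 A_ack=7000 B_seq=7000 B_ack=249
After event 1: A_seq=354 A_ack=7000 B_seq=7000 B_ack=249
After event 2: A_seq=472 A_ack=7000 B_seq=7000 B_ack=249
After event 3: A_seq=646 A_ack=7000 B_seq=7000 B_ack=249
After event 4: A_seq=646 A_ack=7102 B_seq=7102 B_ack=249

646 7102 7102 249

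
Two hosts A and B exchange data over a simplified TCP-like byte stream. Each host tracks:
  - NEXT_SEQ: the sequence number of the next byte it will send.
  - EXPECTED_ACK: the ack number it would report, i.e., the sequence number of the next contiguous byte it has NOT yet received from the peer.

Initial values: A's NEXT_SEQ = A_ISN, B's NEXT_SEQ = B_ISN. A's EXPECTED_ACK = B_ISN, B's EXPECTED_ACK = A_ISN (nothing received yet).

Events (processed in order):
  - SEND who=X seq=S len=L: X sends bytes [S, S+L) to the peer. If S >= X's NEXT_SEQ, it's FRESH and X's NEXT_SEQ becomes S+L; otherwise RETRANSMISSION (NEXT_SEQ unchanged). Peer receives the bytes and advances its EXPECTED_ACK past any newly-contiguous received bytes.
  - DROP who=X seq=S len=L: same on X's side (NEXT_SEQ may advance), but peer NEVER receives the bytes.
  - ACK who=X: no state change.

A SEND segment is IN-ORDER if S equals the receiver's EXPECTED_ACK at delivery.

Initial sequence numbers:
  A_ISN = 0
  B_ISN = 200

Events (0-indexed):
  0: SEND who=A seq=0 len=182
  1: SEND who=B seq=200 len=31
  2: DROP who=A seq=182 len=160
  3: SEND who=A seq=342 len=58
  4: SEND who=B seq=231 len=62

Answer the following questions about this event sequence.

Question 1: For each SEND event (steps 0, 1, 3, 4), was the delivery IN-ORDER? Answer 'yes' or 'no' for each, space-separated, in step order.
Step 0: SEND seq=0 -> in-order
Step 1: SEND seq=200 -> in-order
Step 3: SEND seq=342 -> out-of-order
Step 4: SEND seq=231 -> in-order

Answer: yes yes no yes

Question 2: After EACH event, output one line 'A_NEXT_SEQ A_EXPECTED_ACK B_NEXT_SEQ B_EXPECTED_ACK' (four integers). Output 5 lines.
182 200 200 182
182 231 231 182
342 231 231 182
400 231 231 182
400 293 293 182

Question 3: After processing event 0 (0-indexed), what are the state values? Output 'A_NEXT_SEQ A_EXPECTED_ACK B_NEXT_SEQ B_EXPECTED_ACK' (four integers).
After event 0: A_seq=182 A_ack=200 B_seq=200 B_ack=182

182 200 200 182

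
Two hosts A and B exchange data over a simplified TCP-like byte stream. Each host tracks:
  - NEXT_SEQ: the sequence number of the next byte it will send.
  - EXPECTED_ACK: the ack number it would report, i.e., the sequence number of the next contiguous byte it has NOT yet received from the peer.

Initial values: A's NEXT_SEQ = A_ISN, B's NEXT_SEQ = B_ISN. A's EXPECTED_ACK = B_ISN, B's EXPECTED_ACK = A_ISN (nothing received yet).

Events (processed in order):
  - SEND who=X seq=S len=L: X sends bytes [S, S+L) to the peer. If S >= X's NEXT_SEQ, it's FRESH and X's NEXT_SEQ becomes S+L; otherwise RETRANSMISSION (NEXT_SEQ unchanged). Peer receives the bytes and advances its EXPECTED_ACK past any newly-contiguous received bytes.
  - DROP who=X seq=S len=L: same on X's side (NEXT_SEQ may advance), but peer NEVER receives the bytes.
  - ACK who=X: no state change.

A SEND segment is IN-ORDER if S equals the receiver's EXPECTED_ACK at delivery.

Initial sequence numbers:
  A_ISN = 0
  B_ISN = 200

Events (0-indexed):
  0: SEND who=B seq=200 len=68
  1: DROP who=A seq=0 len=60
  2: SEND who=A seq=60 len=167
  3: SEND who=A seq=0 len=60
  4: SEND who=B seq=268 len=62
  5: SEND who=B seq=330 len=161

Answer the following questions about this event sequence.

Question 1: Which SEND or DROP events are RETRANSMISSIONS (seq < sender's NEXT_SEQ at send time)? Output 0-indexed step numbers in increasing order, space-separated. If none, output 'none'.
Answer: 3

Derivation:
Step 0: SEND seq=200 -> fresh
Step 1: DROP seq=0 -> fresh
Step 2: SEND seq=60 -> fresh
Step 3: SEND seq=0 -> retransmit
Step 4: SEND seq=268 -> fresh
Step 5: SEND seq=330 -> fresh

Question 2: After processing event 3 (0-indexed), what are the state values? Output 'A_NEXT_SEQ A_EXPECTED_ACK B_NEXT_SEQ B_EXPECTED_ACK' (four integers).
After event 0: A_seq=0 A_ack=268 B_seq=268 B_ack=0
After event 1: A_seq=60 A_ack=268 B_seq=268 B_ack=0
After event 2: A_seq=227 A_ack=268 B_seq=268 B_ack=0
After event 3: A_seq=227 A_ack=268 B_seq=268 B_ack=227

227 268 268 227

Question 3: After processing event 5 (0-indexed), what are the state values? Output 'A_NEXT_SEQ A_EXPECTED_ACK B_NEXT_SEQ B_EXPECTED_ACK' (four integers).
After event 0: A_seq=0 A_ack=268 B_seq=268 B_ack=0
After event 1: A_seq=60 A_ack=268 B_seq=268 B_ack=0
After event 2: A_seq=227 A_ack=268 B_seq=268 B_ack=0
After event 3: A_seq=227 A_ack=268 B_seq=268 B_ack=227
After event 4: A_seq=227 A_ack=330 B_seq=330 B_ack=227
After event 5: A_seq=227 A_ack=491 B_seq=491 B_ack=227

227 491 491 227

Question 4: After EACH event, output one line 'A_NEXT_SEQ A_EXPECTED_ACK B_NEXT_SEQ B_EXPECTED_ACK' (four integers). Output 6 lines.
0 268 268 0
60 268 268 0
227 268 268 0
227 268 268 227
227 330 330 227
227 491 491 227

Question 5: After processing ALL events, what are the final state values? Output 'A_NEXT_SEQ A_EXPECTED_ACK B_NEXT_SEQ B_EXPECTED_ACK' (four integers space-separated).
Answer: 227 491 491 227

Derivation:
After event 0: A_seq=0 A_ack=268 B_seq=268 B_ack=0
After event 1: A_seq=60 A_ack=268 B_seq=268 B_ack=0
After event 2: A_seq=227 A_ack=268 B_seq=268 B_ack=0
After event 3: A_seq=227 A_ack=268 B_seq=268 B_ack=227
After event 4: A_seq=227 A_ack=330 B_seq=330 B_ack=227
After event 5: A_seq=227 A_ack=491 B_seq=491 B_ack=227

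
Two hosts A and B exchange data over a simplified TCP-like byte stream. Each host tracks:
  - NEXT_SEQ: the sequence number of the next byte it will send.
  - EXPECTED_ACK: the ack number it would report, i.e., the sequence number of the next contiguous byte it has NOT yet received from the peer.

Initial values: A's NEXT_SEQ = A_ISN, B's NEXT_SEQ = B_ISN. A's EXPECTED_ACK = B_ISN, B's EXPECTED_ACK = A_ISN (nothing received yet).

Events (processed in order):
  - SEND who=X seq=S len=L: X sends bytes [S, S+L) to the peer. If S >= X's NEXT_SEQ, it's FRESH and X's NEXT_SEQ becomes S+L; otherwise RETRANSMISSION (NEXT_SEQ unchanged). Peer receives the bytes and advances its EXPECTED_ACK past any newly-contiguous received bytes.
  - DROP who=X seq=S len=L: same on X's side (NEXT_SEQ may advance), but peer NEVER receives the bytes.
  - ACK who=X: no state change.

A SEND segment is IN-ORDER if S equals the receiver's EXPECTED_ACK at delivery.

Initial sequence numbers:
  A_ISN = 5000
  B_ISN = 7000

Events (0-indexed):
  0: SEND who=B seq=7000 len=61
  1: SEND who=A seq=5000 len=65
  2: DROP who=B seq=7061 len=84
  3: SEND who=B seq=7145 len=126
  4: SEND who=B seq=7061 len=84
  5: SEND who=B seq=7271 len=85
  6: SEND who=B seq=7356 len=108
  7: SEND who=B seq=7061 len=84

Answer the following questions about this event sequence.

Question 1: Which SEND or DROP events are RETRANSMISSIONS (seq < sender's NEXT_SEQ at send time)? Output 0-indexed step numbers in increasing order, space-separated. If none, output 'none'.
Answer: 4 7

Derivation:
Step 0: SEND seq=7000 -> fresh
Step 1: SEND seq=5000 -> fresh
Step 2: DROP seq=7061 -> fresh
Step 3: SEND seq=7145 -> fresh
Step 4: SEND seq=7061 -> retransmit
Step 5: SEND seq=7271 -> fresh
Step 6: SEND seq=7356 -> fresh
Step 7: SEND seq=7061 -> retransmit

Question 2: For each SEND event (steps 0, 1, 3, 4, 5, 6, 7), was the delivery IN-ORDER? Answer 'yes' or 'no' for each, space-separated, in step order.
Step 0: SEND seq=7000 -> in-order
Step 1: SEND seq=5000 -> in-order
Step 3: SEND seq=7145 -> out-of-order
Step 4: SEND seq=7061 -> in-order
Step 5: SEND seq=7271 -> in-order
Step 6: SEND seq=7356 -> in-order
Step 7: SEND seq=7061 -> out-of-order

Answer: yes yes no yes yes yes no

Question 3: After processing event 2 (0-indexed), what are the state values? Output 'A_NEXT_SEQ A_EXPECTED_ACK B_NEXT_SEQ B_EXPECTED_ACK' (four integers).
After event 0: A_seq=5000 A_ack=7061 B_seq=7061 B_ack=5000
After event 1: A_seq=5065 A_ack=7061 B_seq=7061 B_ack=5065
After event 2: A_seq=5065 A_ack=7061 B_seq=7145 B_ack=5065

5065 7061 7145 5065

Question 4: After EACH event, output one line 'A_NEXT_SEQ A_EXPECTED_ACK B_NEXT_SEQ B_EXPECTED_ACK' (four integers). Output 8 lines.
5000 7061 7061 5000
5065 7061 7061 5065
5065 7061 7145 5065
5065 7061 7271 5065
5065 7271 7271 5065
5065 7356 7356 5065
5065 7464 7464 5065
5065 7464 7464 5065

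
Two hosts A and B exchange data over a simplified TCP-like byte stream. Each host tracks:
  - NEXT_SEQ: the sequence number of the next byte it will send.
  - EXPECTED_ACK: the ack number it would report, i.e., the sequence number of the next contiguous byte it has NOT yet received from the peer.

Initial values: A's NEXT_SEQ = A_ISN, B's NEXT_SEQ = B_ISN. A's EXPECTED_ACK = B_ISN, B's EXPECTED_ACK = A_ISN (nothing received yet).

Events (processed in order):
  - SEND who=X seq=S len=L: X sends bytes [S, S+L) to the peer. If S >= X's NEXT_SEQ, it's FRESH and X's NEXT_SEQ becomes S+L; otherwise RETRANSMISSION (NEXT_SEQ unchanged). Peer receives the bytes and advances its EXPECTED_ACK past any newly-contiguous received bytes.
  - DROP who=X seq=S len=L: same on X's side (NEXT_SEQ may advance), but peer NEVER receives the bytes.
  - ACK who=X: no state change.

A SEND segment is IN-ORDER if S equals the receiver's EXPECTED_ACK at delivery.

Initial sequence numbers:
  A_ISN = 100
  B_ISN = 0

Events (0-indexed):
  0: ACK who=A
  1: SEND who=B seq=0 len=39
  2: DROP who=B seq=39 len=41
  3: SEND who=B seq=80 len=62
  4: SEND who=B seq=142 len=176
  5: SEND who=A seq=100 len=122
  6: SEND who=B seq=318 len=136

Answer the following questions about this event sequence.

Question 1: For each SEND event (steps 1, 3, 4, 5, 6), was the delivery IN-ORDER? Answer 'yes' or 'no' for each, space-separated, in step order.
Step 1: SEND seq=0 -> in-order
Step 3: SEND seq=80 -> out-of-order
Step 4: SEND seq=142 -> out-of-order
Step 5: SEND seq=100 -> in-order
Step 6: SEND seq=318 -> out-of-order

Answer: yes no no yes no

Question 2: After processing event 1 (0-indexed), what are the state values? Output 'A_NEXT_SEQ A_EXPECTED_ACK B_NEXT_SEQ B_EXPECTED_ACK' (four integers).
After event 0: A_seq=100 A_ack=0 B_seq=0 B_ack=100
After event 1: A_seq=100 A_ack=39 B_seq=39 B_ack=100

100 39 39 100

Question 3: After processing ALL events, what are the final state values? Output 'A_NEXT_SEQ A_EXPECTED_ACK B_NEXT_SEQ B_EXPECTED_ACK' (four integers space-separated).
Answer: 222 39 454 222

Derivation:
After event 0: A_seq=100 A_ack=0 B_seq=0 B_ack=100
After event 1: A_seq=100 A_ack=39 B_seq=39 B_ack=100
After event 2: A_seq=100 A_ack=39 B_seq=80 B_ack=100
After event 3: A_seq=100 A_ack=39 B_seq=142 B_ack=100
After event 4: A_seq=100 A_ack=39 B_seq=318 B_ack=100
After event 5: A_seq=222 A_ack=39 B_seq=318 B_ack=222
After event 6: A_seq=222 A_ack=39 B_seq=454 B_ack=222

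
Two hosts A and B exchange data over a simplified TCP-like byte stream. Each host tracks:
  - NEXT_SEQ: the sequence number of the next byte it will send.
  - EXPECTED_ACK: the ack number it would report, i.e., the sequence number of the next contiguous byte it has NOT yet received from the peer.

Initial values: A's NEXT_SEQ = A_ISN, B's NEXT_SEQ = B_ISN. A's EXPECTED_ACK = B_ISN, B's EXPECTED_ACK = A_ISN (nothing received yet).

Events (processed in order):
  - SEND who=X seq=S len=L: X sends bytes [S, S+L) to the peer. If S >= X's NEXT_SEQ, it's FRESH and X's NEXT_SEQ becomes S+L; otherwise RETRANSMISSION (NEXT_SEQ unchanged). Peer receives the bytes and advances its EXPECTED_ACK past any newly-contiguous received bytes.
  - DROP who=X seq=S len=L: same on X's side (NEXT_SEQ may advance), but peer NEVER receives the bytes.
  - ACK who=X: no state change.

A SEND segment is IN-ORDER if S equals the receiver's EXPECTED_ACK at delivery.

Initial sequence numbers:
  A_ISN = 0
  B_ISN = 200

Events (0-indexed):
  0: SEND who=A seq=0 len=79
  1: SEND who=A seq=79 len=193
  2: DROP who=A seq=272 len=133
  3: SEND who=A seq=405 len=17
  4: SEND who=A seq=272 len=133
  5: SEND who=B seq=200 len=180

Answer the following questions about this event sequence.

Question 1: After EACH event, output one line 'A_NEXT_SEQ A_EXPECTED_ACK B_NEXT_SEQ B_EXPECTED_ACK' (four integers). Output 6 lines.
79 200 200 79
272 200 200 272
405 200 200 272
422 200 200 272
422 200 200 422
422 380 380 422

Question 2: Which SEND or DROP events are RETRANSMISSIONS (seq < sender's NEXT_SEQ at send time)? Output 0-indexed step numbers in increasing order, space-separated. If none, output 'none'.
Step 0: SEND seq=0 -> fresh
Step 1: SEND seq=79 -> fresh
Step 2: DROP seq=272 -> fresh
Step 3: SEND seq=405 -> fresh
Step 4: SEND seq=272 -> retransmit
Step 5: SEND seq=200 -> fresh

Answer: 4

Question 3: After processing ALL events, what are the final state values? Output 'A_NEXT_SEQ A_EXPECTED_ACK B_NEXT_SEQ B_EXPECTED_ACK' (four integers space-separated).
Answer: 422 380 380 422

Derivation:
After event 0: A_seq=79 A_ack=200 B_seq=200 B_ack=79
After event 1: A_seq=272 A_ack=200 B_seq=200 B_ack=272
After event 2: A_seq=405 A_ack=200 B_seq=200 B_ack=272
After event 3: A_seq=422 A_ack=200 B_seq=200 B_ack=272
After event 4: A_seq=422 A_ack=200 B_seq=200 B_ack=422
After event 5: A_seq=422 A_ack=380 B_seq=380 B_ack=422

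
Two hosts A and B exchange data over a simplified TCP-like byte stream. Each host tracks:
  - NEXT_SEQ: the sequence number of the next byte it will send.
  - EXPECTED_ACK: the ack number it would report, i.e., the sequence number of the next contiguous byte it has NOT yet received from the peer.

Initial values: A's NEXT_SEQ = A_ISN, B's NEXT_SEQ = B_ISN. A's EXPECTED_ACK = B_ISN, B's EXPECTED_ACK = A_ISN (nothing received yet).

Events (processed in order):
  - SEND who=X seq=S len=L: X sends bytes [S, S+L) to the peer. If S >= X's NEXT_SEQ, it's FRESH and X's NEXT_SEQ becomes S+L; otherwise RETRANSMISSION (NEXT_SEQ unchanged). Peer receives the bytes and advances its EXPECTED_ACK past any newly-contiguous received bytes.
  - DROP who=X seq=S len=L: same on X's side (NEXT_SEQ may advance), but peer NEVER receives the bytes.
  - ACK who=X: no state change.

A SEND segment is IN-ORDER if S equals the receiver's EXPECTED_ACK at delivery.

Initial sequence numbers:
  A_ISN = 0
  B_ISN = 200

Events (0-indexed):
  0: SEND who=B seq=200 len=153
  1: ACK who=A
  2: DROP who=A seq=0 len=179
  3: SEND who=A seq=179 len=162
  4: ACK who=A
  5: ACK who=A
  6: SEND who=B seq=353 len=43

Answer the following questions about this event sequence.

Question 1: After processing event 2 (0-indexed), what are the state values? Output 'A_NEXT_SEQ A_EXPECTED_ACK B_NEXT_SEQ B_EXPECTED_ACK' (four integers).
After event 0: A_seq=0 A_ack=353 B_seq=353 B_ack=0
After event 1: A_seq=0 A_ack=353 B_seq=353 B_ack=0
After event 2: A_seq=179 A_ack=353 B_seq=353 B_ack=0

179 353 353 0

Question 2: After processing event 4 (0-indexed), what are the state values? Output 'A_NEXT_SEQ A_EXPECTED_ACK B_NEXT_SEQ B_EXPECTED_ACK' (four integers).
After event 0: A_seq=0 A_ack=353 B_seq=353 B_ack=0
After event 1: A_seq=0 A_ack=353 B_seq=353 B_ack=0
After event 2: A_seq=179 A_ack=353 B_seq=353 B_ack=0
After event 3: A_seq=341 A_ack=353 B_seq=353 B_ack=0
After event 4: A_seq=341 A_ack=353 B_seq=353 B_ack=0

341 353 353 0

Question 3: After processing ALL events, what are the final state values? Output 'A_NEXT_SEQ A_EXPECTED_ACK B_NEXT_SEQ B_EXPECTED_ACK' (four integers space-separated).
Answer: 341 396 396 0

Derivation:
After event 0: A_seq=0 A_ack=353 B_seq=353 B_ack=0
After event 1: A_seq=0 A_ack=353 B_seq=353 B_ack=0
After event 2: A_seq=179 A_ack=353 B_seq=353 B_ack=0
After event 3: A_seq=341 A_ack=353 B_seq=353 B_ack=0
After event 4: A_seq=341 A_ack=353 B_seq=353 B_ack=0
After event 5: A_seq=341 A_ack=353 B_seq=353 B_ack=0
After event 6: A_seq=341 A_ack=396 B_seq=396 B_ack=0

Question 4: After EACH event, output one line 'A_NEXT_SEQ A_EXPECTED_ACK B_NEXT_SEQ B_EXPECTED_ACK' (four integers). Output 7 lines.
0 353 353 0
0 353 353 0
179 353 353 0
341 353 353 0
341 353 353 0
341 353 353 0
341 396 396 0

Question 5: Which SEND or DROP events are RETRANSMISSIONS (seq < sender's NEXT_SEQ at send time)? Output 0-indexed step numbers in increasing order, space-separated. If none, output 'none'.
Answer: none

Derivation:
Step 0: SEND seq=200 -> fresh
Step 2: DROP seq=0 -> fresh
Step 3: SEND seq=179 -> fresh
Step 6: SEND seq=353 -> fresh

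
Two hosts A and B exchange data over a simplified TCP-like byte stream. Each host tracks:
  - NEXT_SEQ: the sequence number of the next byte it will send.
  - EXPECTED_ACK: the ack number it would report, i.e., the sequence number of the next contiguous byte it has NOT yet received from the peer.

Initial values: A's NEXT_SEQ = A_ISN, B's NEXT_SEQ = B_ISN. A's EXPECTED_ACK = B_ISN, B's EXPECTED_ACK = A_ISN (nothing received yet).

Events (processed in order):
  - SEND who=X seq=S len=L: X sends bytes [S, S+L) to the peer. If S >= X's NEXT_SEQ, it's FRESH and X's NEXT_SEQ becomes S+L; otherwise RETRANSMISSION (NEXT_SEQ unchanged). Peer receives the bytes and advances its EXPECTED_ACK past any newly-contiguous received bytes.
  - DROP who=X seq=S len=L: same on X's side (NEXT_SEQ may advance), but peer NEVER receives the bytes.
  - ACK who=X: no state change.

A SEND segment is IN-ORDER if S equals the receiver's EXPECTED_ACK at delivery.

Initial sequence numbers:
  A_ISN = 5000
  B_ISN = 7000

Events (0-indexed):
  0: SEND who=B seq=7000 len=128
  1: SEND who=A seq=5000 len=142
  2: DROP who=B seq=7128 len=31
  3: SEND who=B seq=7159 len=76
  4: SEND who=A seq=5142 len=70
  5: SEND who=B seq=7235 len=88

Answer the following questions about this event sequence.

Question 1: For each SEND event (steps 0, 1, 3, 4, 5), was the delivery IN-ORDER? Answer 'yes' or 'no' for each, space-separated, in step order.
Answer: yes yes no yes no

Derivation:
Step 0: SEND seq=7000 -> in-order
Step 1: SEND seq=5000 -> in-order
Step 3: SEND seq=7159 -> out-of-order
Step 4: SEND seq=5142 -> in-order
Step 5: SEND seq=7235 -> out-of-order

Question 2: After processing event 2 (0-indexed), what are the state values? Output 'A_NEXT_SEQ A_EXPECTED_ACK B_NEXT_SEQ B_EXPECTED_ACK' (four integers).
After event 0: A_seq=5000 A_ack=7128 B_seq=7128 B_ack=5000
After event 1: A_seq=5142 A_ack=7128 B_seq=7128 B_ack=5142
After event 2: A_seq=5142 A_ack=7128 B_seq=7159 B_ack=5142

5142 7128 7159 5142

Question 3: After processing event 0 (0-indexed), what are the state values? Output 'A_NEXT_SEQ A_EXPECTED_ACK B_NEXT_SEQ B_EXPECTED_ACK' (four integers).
After event 0: A_seq=5000 A_ack=7128 B_seq=7128 B_ack=5000

5000 7128 7128 5000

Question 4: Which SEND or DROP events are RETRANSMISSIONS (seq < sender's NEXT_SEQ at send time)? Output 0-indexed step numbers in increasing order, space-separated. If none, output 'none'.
Answer: none

Derivation:
Step 0: SEND seq=7000 -> fresh
Step 1: SEND seq=5000 -> fresh
Step 2: DROP seq=7128 -> fresh
Step 3: SEND seq=7159 -> fresh
Step 4: SEND seq=5142 -> fresh
Step 5: SEND seq=7235 -> fresh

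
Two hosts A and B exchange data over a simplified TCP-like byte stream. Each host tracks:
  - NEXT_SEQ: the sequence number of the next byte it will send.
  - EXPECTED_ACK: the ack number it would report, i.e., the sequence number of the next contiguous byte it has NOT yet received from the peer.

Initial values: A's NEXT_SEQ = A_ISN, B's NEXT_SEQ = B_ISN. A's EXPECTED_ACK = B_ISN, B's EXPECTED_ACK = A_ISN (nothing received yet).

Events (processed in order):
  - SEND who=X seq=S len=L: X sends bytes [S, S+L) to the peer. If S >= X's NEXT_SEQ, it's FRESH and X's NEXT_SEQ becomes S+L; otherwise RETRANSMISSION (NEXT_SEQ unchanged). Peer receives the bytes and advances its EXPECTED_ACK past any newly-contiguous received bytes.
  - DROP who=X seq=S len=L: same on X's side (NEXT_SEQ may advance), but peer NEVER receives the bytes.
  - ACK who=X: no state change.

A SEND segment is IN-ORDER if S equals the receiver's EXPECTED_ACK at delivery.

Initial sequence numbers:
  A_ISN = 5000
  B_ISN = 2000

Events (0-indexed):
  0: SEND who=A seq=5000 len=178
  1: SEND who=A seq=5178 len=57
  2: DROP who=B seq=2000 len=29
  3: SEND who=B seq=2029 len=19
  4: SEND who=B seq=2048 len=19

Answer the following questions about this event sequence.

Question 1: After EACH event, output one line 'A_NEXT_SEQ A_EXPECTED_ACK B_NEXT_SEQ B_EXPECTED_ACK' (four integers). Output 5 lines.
5178 2000 2000 5178
5235 2000 2000 5235
5235 2000 2029 5235
5235 2000 2048 5235
5235 2000 2067 5235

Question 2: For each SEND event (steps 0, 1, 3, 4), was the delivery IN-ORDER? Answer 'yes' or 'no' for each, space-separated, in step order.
Step 0: SEND seq=5000 -> in-order
Step 1: SEND seq=5178 -> in-order
Step 3: SEND seq=2029 -> out-of-order
Step 4: SEND seq=2048 -> out-of-order

Answer: yes yes no no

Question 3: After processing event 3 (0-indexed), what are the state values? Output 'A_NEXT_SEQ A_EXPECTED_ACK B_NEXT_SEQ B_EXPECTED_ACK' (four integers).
After event 0: A_seq=5178 A_ack=2000 B_seq=2000 B_ack=5178
After event 1: A_seq=5235 A_ack=2000 B_seq=2000 B_ack=5235
After event 2: A_seq=5235 A_ack=2000 B_seq=2029 B_ack=5235
After event 3: A_seq=5235 A_ack=2000 B_seq=2048 B_ack=5235

5235 2000 2048 5235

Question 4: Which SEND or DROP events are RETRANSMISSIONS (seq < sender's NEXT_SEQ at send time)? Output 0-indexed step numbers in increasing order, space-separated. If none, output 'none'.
Step 0: SEND seq=5000 -> fresh
Step 1: SEND seq=5178 -> fresh
Step 2: DROP seq=2000 -> fresh
Step 3: SEND seq=2029 -> fresh
Step 4: SEND seq=2048 -> fresh

Answer: none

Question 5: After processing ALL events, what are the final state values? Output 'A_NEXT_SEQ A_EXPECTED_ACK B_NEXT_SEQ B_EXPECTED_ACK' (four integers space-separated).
Answer: 5235 2000 2067 5235

Derivation:
After event 0: A_seq=5178 A_ack=2000 B_seq=2000 B_ack=5178
After event 1: A_seq=5235 A_ack=2000 B_seq=2000 B_ack=5235
After event 2: A_seq=5235 A_ack=2000 B_seq=2029 B_ack=5235
After event 3: A_seq=5235 A_ack=2000 B_seq=2048 B_ack=5235
After event 4: A_seq=5235 A_ack=2000 B_seq=2067 B_ack=5235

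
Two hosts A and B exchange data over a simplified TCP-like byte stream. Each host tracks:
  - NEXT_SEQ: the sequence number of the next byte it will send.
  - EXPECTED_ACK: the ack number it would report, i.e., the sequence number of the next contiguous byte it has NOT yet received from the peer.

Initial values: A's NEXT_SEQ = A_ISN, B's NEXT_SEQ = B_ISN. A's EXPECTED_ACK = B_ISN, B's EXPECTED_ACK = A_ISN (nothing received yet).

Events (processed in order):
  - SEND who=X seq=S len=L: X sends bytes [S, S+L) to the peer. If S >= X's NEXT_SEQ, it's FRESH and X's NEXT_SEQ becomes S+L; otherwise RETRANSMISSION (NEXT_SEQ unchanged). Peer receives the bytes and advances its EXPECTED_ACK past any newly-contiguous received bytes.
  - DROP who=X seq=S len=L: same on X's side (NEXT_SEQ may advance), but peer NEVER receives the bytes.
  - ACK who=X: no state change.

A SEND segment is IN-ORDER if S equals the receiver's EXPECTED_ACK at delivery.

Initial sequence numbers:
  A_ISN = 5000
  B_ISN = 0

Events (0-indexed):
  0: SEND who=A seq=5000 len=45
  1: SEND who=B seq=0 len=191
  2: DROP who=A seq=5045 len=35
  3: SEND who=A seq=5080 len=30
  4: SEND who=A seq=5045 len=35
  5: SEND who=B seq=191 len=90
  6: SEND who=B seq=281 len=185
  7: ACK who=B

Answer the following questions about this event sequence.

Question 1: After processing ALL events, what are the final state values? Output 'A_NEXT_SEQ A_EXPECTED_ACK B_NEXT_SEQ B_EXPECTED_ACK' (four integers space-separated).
Answer: 5110 466 466 5110

Derivation:
After event 0: A_seq=5045 A_ack=0 B_seq=0 B_ack=5045
After event 1: A_seq=5045 A_ack=191 B_seq=191 B_ack=5045
After event 2: A_seq=5080 A_ack=191 B_seq=191 B_ack=5045
After event 3: A_seq=5110 A_ack=191 B_seq=191 B_ack=5045
After event 4: A_seq=5110 A_ack=191 B_seq=191 B_ack=5110
After event 5: A_seq=5110 A_ack=281 B_seq=281 B_ack=5110
After event 6: A_seq=5110 A_ack=466 B_seq=466 B_ack=5110
After event 7: A_seq=5110 A_ack=466 B_seq=466 B_ack=5110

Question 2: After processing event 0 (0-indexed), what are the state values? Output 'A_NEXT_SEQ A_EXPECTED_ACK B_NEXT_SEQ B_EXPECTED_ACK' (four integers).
After event 0: A_seq=5045 A_ack=0 B_seq=0 B_ack=5045

5045 0 0 5045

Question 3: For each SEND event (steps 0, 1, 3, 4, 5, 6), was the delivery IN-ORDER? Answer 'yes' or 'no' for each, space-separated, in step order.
Step 0: SEND seq=5000 -> in-order
Step 1: SEND seq=0 -> in-order
Step 3: SEND seq=5080 -> out-of-order
Step 4: SEND seq=5045 -> in-order
Step 5: SEND seq=191 -> in-order
Step 6: SEND seq=281 -> in-order

Answer: yes yes no yes yes yes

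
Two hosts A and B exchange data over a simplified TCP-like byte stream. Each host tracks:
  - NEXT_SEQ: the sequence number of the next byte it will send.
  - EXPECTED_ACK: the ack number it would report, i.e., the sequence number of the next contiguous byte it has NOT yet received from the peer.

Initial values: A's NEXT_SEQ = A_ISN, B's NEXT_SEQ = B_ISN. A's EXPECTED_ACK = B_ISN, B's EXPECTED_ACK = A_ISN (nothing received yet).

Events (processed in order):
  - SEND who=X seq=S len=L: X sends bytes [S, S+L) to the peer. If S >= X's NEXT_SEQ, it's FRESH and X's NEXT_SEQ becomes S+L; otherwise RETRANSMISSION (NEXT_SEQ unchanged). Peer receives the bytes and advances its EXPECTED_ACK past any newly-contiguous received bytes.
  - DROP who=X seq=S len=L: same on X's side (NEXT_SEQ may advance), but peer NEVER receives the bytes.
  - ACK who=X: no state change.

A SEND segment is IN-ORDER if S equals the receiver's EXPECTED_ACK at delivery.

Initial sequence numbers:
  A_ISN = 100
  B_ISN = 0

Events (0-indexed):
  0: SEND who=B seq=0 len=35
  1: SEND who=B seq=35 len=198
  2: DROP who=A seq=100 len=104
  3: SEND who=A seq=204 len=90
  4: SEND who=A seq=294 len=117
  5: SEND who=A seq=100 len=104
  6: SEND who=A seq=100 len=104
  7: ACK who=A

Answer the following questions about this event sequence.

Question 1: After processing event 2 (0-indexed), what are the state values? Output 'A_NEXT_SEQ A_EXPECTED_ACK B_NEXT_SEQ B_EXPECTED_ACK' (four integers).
After event 0: A_seq=100 A_ack=35 B_seq=35 B_ack=100
After event 1: A_seq=100 A_ack=233 B_seq=233 B_ack=100
After event 2: A_seq=204 A_ack=233 B_seq=233 B_ack=100

204 233 233 100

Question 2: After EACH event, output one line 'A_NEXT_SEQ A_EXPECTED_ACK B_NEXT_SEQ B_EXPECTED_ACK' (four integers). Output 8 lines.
100 35 35 100
100 233 233 100
204 233 233 100
294 233 233 100
411 233 233 100
411 233 233 411
411 233 233 411
411 233 233 411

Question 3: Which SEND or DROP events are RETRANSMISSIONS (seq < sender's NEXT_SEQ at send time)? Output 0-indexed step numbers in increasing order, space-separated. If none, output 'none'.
Step 0: SEND seq=0 -> fresh
Step 1: SEND seq=35 -> fresh
Step 2: DROP seq=100 -> fresh
Step 3: SEND seq=204 -> fresh
Step 4: SEND seq=294 -> fresh
Step 5: SEND seq=100 -> retransmit
Step 6: SEND seq=100 -> retransmit

Answer: 5 6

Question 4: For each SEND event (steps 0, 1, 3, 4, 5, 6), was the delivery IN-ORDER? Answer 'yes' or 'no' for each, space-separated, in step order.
Answer: yes yes no no yes no

Derivation:
Step 0: SEND seq=0 -> in-order
Step 1: SEND seq=35 -> in-order
Step 3: SEND seq=204 -> out-of-order
Step 4: SEND seq=294 -> out-of-order
Step 5: SEND seq=100 -> in-order
Step 6: SEND seq=100 -> out-of-order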